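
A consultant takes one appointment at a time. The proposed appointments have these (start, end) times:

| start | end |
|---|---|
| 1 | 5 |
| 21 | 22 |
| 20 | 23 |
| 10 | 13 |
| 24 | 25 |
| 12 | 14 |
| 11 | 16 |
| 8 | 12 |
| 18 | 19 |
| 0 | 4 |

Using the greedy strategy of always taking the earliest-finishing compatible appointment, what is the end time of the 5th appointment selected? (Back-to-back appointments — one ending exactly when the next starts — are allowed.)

Order by finish time; keep every interval that doesn't clash with the previous kept one.
By end time: (0,4), (1,5), (8,12), (10,13), (12,14), (11,16), (18,19), (21,22), (20,23), (24,25).
Pick (0,4); next start ≥ 4 → (8,12); next start ≥ 12 → (12,14); next start ≥ 14 → (18,19); next start ≥ 19 → (21,22); next start ≥ 22 → (24,25).
Selected: (0,4) (8,12) (12,14) (18,19) (21,22) (24,25)

22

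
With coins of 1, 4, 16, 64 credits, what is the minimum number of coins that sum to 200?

200 − 3×64→8 − 2×4→0
Total coins = 3 + 2 = 5

5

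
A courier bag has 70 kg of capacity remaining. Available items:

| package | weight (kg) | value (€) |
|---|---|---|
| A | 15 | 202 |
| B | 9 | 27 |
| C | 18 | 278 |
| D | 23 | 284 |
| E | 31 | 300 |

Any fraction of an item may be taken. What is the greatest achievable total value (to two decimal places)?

Greedy by value/weight ratio, highest first.
Order: C (278/18=15.44) > A (202/15=13.47) > D (284/23=12.35) > E (300/31=9.68) > B (27/9=3.00)
Fill: take C (18 @ 278) → take A (15 @ 202) → take D (23 @ 284) → take 14/31 of E → 135.48; 70/70 used.
Total value = 899.48

899.48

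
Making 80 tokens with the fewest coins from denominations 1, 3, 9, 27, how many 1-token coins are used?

Greedy: take as many of the largest coin as possible, then repeat with the remainder.
80 − 2×27→26 − 2×9→8 − 2×3→2 − 2×1→0
Count of 1: 2

2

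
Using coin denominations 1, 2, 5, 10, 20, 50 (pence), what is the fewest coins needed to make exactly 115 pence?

Greedy: take as many of the largest coin as possible, then repeat with the remainder.
115 − 2×50→15 − 1×10→5 − 1×5→0
Total coins = 2 + 1 + 1 = 4

4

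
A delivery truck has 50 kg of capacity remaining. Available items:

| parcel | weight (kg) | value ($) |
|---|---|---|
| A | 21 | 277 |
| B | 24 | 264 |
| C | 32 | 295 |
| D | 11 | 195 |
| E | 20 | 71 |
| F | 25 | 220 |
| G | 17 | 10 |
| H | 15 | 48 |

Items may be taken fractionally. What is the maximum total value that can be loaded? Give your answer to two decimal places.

670.00

Order: D (195/11=17.73) > A (277/21=13.19) > B (264/24=11.00) > C (295/32=9.22) > F (220/25=8.80) > E (71/20=3.55) > H (48/15=3.20) > G (10/17=0.59)
Fill: take D (11 @ 195) → take A (21 @ 277) → take 18/24 of B → 198.00; 50/50 used.
Total value = 670.00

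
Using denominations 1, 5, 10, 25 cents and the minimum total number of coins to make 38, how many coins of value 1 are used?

38 − 1×25→13 − 1×10→3 − 3×1→0
Count of 1: 3

3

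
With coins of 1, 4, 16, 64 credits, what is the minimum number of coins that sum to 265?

Greedy: take as many of the largest coin as possible, then repeat with the remainder.
265 = 4×64 + 2×4 + 1×1
Total coins = 4 + 2 + 1 = 7

7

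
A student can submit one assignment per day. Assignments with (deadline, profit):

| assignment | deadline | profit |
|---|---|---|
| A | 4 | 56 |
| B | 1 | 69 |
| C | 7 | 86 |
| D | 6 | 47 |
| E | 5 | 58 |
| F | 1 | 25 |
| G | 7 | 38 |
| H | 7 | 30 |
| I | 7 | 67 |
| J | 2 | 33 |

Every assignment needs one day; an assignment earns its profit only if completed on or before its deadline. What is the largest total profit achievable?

By profit: C(d7,86), B(d1,69), I(d7,67), E(d5,58), A(d4,56), D(d6,47), G(d7,38), J(d2,33), H(d7,30), F(d1,25)
C→slot 7; B→slot 1; I→slot 6; E→slot 5; A→slot 4; D→slot 3; G→slot 2; J skipped; H skipped; F skipped.
Profit = 69 + 38 + 47 + 56 + 58 + 67 + 86 = 421

421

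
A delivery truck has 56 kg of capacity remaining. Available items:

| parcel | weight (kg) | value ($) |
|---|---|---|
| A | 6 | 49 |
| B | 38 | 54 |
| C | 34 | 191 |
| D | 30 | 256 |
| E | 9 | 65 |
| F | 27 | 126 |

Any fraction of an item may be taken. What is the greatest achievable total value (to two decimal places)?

Order: D (256/30=8.53) > A (49/6=8.17) > E (65/9=7.22) > C (191/34=5.62) > F (126/27=4.67) > B (54/38=1.42)
Fill: take D (30 @ 256) → take A (6 @ 49) → take E (9 @ 65) → take 11/34 of C → 61.79; 56/56 used.
Total value = 431.79

431.79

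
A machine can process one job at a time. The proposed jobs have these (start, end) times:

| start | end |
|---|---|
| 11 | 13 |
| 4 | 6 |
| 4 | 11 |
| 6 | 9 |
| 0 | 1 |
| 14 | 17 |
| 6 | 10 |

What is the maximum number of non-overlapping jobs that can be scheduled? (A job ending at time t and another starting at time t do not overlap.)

5

Order by finish time; keep every interval that doesn't clash with the previous kept one.
Sorted by end: (0,1)  (4,6)  (6,9)  (6,10)  (4,11)  (11,13)  (14,17)
take (0,1); take (4,6); take (6,9); take (11,13); take (14,17).
Selected 5 jobs.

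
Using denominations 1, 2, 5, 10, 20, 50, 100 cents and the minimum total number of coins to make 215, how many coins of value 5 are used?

1

215 − 2×100→15 − 1×10→5 − 1×5→0
Count of 5: 1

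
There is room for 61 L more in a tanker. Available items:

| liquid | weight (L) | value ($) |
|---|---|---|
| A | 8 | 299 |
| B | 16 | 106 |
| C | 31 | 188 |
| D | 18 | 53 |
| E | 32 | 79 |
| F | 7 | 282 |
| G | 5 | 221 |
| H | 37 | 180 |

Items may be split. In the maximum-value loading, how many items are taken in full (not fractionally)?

Sort by value per unit weight and fill in that order.
Ratios (sorted): G 44.20, F 40.29, A 37.38, B 6.62, C 6.06, H 4.86, D 2.94, E 2.47
take G (5 @ 221); take F (7 @ 282); take A (8 @ 299); take B (16 @ 106); take 25/31 of C → 151.61. Capacity used 61/61.
4 item(s) taken whole; one partial (take 25/31 of C).

4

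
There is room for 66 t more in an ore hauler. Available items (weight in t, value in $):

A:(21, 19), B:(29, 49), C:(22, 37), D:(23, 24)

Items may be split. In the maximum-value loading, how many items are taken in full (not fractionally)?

Order: B (49/29=1.69) > C (37/22=1.68) > D (24/23=1.04) > A (19/21=0.90)
Fill: take B (29 @ 49) → take C (22 @ 37) → take 15/23 of D → 15.65; 66/66 used.
2 item(s) taken whole; one partial (take 15/23 of D).

2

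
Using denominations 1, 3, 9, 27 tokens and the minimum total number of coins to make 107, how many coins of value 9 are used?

107 = 3×27 + 2×9 + 2×3 + 2×1
Count of 9: 2

2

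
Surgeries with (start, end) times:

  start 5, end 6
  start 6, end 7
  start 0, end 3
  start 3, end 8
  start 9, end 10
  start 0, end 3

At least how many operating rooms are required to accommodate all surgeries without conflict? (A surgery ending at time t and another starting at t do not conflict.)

Count concurrent intervals with a sweep; the peak is the room count.
Events (time:±→running): 0:+→1 0:+→2 … peak 2.

2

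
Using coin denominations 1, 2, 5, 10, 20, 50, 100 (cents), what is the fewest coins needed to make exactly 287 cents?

7

Greedy: take as many of the largest coin as possible, then repeat with the remainder.
287 − 2×100→87 − 1×50→37 − 1×20→17 − 1×10→7 − 1×5→2 − 1×2→0
Total coins = 2 + 1 + 1 + 1 + 1 + 1 = 7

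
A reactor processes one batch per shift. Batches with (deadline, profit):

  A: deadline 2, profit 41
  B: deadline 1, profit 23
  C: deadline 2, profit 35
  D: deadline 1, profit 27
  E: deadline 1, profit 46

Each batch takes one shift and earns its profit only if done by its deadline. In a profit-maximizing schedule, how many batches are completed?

2

By profit: E(d1,46), A(d2,41), C(d2,35), D(d1,27), B(d1,23)
E→slot 1; A→slot 2; C skipped; D skipped; B skipped.
2 of 5 scheduled.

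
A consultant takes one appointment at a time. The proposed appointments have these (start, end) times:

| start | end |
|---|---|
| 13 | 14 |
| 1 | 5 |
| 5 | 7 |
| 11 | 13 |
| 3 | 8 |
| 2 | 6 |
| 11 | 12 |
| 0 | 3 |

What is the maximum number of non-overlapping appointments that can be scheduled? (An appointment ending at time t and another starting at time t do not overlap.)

Sort by end time and greedily take each interval whose start is ≥ the last chosen end.
Sorted by end: (0,3)  (1,5)  (2,6)  (5,7)  (3,8)  (11,12)  (11,13)  (13,14)
take (0,3); skip (1,5); skip (2,6); take (5,7); take (11,12); skip (11,13); take (13,14).
Selected 4 appointments.

4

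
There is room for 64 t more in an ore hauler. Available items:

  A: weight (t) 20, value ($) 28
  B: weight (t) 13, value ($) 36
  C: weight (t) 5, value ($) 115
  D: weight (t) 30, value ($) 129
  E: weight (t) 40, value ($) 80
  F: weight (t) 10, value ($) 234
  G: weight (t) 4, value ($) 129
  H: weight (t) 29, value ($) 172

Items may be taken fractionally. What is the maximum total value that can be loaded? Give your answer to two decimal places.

Sort by value per unit weight and fill in that order.
Order: G (129/4=32.25) > F (234/10=23.40) > C (115/5=23.00) > H (172/29=5.93) > D (129/30=4.30) > B (36/13=2.77) > E (80/40=2.00) > A (28/20=1.40)
Fill: take G (4 @ 129) → take F (10 @ 234) → take C (5 @ 115) → take H (29 @ 172) → take 16/30 of D → 68.80; 64/64 used.
Total value = 718.80

718.80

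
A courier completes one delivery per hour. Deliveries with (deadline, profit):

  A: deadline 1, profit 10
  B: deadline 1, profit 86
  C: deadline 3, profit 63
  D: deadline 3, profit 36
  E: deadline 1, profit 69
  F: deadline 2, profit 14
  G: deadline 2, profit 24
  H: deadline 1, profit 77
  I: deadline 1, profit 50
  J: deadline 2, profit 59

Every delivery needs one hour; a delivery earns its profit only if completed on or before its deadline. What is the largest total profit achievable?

208

Take jobs in profit order; each goes to the latest open slot no later than its deadline.
Profit order: B=86 H=77 E=69 C=63 J=59 I=50 D=36 G=24 F=14 A=10
Assign: B→slot 1, H skipped, E skipped, C→slot 3, J→slot 2, I skipped, D skipped, G skipped, F skipped, A skipped.
Slots: [1:B] [2:J] [3:C]
Profit = 86 + 59 + 63 = 208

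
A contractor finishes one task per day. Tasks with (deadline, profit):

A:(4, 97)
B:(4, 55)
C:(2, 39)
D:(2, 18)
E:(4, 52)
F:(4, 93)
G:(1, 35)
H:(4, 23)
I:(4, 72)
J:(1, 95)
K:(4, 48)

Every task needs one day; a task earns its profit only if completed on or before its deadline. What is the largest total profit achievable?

357

By profit: A(d4,97), J(d1,95), F(d4,93), I(d4,72), B(d4,55), E(d4,52), K(d4,48), C(d2,39), G(d1,35), H(d4,23), D(d2,18)
A→slot 4; J→slot 1; F→slot 3; I→slot 2; B skipped; E skipped; K skipped; C skipped; G skipped; H skipped; D skipped.
Profit = 95 + 72 + 93 + 97 = 357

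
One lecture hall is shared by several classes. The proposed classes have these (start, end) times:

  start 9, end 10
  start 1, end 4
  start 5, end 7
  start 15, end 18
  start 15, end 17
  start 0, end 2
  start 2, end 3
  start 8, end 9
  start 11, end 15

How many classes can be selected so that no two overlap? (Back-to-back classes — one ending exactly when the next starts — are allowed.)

7

Sorted by end: (0,2)  (2,3)  (1,4)  (5,7)  (8,9)  (9,10)  (11,15)  (15,17)  (15,18)
take (0,2); take (2,3); take (5,7); take (8,9); take (9,10); take (11,15); take (15,17); skip (15,18).
Selected 7 classes.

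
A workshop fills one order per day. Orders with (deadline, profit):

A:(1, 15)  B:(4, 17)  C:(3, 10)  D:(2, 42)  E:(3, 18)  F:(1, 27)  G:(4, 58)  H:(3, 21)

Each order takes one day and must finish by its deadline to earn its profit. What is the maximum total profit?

Take jobs in profit order; each goes to the latest open slot no later than its deadline.
Profit order: G=58 D=42 F=27 H=21 E=18 B=17 A=15 C=10
Assign: G→slot 4, D→slot 2, F→slot 1, H→slot 3, E skipped, B skipped, A skipped, C skipped.
Slots: [1:F] [2:D] [3:H] [4:G]
Profit = 27 + 42 + 21 + 58 = 148

148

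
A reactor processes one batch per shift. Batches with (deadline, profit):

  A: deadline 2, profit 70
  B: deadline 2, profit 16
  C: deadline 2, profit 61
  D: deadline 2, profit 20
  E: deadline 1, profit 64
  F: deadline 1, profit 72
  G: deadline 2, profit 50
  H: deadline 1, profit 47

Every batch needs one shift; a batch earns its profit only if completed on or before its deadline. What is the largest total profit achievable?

Take jobs in profit order; each goes to the latest open slot no later than its deadline.
Profit order: F=72 A=70 E=64 C=61 G=50 H=47 D=20 B=16
Assign: F→slot 1, A→slot 2, E skipped, C skipped, G skipped, H skipped, D skipped, B skipped.
Slots: [1:F] [2:A]
Profit = 72 + 70 = 142

142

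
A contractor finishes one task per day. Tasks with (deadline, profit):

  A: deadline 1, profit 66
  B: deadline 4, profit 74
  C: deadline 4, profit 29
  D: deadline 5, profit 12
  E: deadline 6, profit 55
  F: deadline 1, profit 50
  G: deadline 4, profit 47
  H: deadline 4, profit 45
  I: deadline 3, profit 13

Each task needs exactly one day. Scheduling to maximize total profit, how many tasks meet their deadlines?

Sort by profit descending; place each in the latest free slot ≤ its deadline.
By profit: B(d4,74), A(d1,66), E(d6,55), F(d1,50), G(d4,47), H(d4,45), C(d4,29), I(d3,13), D(d5,12)
B→slot 4; A→slot 1; E→slot 6; F skipped; G→slot 3; H→slot 2; C skipped; I skipped; D→slot 5.
6 of 9 scheduled.

6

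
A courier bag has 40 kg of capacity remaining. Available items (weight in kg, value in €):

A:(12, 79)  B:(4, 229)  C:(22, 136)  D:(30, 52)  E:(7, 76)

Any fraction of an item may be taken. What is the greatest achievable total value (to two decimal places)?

Order: B (229/4=57.25) > E (76/7=10.86) > A (79/12=6.58) > C (136/22=6.18) > D (52/30=1.73)
Fill: take B (4 @ 229) → take E (7 @ 76) → take A (12 @ 79) → take 17/22 of C → 105.09; 40/40 used.
Total value = 489.09

489.09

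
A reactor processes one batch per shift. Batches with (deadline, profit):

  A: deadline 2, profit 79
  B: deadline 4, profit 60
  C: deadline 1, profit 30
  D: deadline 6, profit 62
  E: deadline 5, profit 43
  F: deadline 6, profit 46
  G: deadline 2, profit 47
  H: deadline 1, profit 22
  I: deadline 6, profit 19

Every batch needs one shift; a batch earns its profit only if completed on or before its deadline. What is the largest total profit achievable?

337

Take jobs in profit order; each goes to the latest open slot no later than its deadline.
By profit: A(d2,79), D(d6,62), B(d4,60), G(d2,47), F(d6,46), E(d5,43), C(d1,30), H(d1,22), I(d6,19)
A→slot 2; D→slot 6; B→slot 4; G→slot 1; F→slot 5; E→slot 3; C skipped; H skipped; I skipped.
Profit = 47 + 79 + 43 + 60 + 46 + 62 = 337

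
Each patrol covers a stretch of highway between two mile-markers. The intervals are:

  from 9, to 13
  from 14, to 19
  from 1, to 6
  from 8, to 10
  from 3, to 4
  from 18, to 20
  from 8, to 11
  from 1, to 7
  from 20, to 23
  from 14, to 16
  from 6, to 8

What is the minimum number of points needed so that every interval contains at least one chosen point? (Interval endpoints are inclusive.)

5

Process intervals by earliest right end; each time one isn't hit yet, stab at its right endpoint.
By right end: [3,4]  [1,6]  [1,7]  [6,8]  [8,10]  [8,11]  [9,13]  [14,16]  [14,19]  [18,20]  [20,23]
[3,4] uncovered → point at 4; [6,8] uncovered → point at 8; [9,13] uncovered → point at 13; [14,16] uncovered → point at 16; [18,20] uncovered → point at 20.
Points: 4, 8, 13, 16, 20 (5 total).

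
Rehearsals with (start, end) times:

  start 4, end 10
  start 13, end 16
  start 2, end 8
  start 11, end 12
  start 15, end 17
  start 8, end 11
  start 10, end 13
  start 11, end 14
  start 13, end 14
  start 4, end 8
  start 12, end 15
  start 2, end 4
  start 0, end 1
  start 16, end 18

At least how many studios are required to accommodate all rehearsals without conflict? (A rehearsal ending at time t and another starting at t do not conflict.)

4

starts: [0, 2, 2, 4, 4, 8, 10, 11, 11, 12, 13, 13, 15, 16]
ends:   [1, 4, 8, 8, 10, 11, 12, 13, 14, 14, 15, 16, 17, 18]
s0→1 e1→0 s2→1 s2→2 e4→1 s4→2 s4→3 e8→2 e8→1 s8→2 e10→1 s10→2 e11→1 s11→2 s11→3 e12→2 s12→3 e13→2 s13→3 s13→4  — peak 4.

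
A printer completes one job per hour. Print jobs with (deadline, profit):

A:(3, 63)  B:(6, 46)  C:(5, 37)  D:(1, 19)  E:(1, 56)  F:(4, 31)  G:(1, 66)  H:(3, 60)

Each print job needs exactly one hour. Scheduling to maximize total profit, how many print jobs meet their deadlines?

6

Sort by profit descending; place each in the latest free slot ≤ its deadline.
By profit: G(d1,66), A(d3,63), H(d3,60), E(d1,56), B(d6,46), C(d5,37), F(d4,31), D(d1,19)
G→slot 1; A→slot 3; H→slot 2; E skipped; B→slot 6; C→slot 5; F→slot 4; D skipped.
6 of 8 scheduled.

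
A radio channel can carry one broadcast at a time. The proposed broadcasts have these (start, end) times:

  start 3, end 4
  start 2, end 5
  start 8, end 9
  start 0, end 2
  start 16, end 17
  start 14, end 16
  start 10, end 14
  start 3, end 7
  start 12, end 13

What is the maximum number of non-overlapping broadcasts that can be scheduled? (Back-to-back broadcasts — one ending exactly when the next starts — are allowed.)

Sort by end time and greedily take each interval whose start is ≥ the last chosen end.
Sorted by end: (0,2)  (3,4)  (2,5)  (3,7)  (8,9)  (12,13)  (10,14)  (14,16)  (16,17)
take (0,2); take (3,4); skip (2,5); take (8,9); take (12,13); skip (10,14); take (14,16); take (16,17).
Selected 6 broadcasts.

6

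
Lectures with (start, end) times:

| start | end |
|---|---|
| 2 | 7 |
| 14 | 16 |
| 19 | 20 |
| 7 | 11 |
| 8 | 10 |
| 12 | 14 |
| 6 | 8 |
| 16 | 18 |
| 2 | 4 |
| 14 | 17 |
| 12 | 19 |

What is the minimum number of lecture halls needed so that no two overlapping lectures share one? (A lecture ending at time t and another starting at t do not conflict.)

3

Count concurrent intervals with a sweep; the peak is the room count.
Events (time:±→running): 2:+→1 2:+→2 4:-→1 6:+→2 7:-→1 7:+→2 8:-→1 8:+→2 10:-→1 11:-→0 12:+→1 12:+→2 14:-→1 14:+→2 14:+→3 … peak 3.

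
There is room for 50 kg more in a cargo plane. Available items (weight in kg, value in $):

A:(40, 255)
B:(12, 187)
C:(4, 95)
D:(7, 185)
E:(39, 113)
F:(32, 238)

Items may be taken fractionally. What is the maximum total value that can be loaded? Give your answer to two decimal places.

Sort by value per unit weight and fill in that order.
Ratios (sorted): D 26.43, C 23.75, B 15.58, F 7.44, A 6.38, E 2.90
take D (7 @ 185); take C (4 @ 95); take B (12 @ 187); take 27/32 of F → 200.81. Capacity used 50/50.
Total value = 667.81

667.81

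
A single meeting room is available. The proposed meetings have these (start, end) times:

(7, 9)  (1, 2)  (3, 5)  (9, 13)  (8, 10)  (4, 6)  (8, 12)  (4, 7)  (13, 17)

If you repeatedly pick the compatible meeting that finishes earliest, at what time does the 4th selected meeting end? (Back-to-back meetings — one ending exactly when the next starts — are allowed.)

13

Greedy by earliest finish: after sorting by end time, pick each interval compatible with the last pick.
Sorted by end: (1,2)  (3,5)  (4,6)  (4,7)  (7,9)  (8,10)  (8,12)  (9,13)  (13,17)
take (1,2); take (3,5); skip (4,6); take (7,9); skip (8,10); take (9,13); take (13,17).
Selected: (1,2) (3,5) (7,9) (9,13) (13,17)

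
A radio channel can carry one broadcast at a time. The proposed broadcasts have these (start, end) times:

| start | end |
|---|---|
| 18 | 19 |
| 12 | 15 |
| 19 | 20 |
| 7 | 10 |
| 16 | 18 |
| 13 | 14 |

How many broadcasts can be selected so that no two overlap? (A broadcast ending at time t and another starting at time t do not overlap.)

Order by finish time; keep every interval that doesn't clash with the previous kept one.
Sorted by end: (7,10)  (13,14)  (12,15)  (16,18)  (18,19)  (19,20)
take (7,10); take (13,14); take (16,18); take (18,19); take (19,20).
Selected 5 broadcasts.

5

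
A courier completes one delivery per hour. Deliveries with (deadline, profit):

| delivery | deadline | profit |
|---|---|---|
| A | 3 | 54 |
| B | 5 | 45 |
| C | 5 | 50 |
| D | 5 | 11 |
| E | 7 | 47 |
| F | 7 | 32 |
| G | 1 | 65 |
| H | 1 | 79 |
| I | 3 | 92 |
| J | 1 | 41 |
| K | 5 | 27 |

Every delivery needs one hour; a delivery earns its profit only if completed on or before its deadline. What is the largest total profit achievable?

399

Sort by profit descending; place each in the latest free slot ≤ its deadline.
Profit order: I=92 H=79 G=65 A=54 C=50 E=47 B=45 J=41 F=32 K=27 D=11
Assign: I→slot 3, H→slot 1, G skipped, A→slot 2, C→slot 5, E→slot 7, B→slot 4, J skipped, F→slot 6, K skipped, D skipped.
Slots: [1:H] [2:A] [3:I] [4:B] [5:C] [6:F] [7:E]
Profit = 79 + 54 + 92 + 45 + 50 + 32 + 47 = 399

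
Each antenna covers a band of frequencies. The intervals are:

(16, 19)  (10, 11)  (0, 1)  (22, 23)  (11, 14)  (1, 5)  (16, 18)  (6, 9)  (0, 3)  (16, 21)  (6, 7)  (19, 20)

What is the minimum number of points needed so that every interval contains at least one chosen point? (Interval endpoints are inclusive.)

By right end: [0,1]  [0,3]  [1,5]  [6,7]  [6,9]  [10,11]  [11,14]  [16,18]  [16,19]  [19,20]  [16,21]  [22,23]
[0,1] uncovered → point at 1; [6,7] uncovered → point at 7; [10,11] uncovered → point at 11; [16,18] uncovered → point at 18; [19,20] uncovered → point at 20; [22,23] uncovered → point at 23.
Points: 1, 7, 11, 18, 20, 23 (6 total).

6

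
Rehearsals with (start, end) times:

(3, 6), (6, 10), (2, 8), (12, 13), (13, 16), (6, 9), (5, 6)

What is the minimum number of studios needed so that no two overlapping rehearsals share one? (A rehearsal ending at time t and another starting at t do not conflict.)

3

Events (time:±→running): 2:+→1 3:+→2 5:+→3 … peak 3.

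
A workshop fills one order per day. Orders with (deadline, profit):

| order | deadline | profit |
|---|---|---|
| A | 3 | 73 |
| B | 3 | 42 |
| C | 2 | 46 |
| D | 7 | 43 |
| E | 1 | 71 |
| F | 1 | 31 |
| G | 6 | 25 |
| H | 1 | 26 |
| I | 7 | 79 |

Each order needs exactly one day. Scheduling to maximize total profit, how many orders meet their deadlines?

6

Take jobs in profit order; each goes to the latest open slot no later than its deadline.
By profit: I(d7,79), A(d3,73), E(d1,71), C(d2,46), D(d7,43), B(d3,42), F(d1,31), H(d1,26), G(d6,25)
I→slot 7; A→slot 3; E→slot 1; C→slot 2; D→slot 6; B skipped; F skipped; H skipped; G→slot 5.
6 of 9 scheduled.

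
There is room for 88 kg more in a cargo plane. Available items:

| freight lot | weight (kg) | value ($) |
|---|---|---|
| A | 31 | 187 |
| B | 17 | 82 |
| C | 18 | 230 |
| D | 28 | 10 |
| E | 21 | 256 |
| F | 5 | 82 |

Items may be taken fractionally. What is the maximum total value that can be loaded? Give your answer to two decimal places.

817.71

Sort by value per unit weight and fill in that order.
Ratios (sorted): F 16.40, C 12.78, E 12.19, A 6.03, B 4.82, D 0.36
take F (5 @ 82); take C (18 @ 230); take E (21 @ 256); take A (31 @ 187); take 13/17 of B → 62.71. Capacity used 88/88.
Total value = 817.71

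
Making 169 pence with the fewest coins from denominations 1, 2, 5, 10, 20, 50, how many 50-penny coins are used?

Greedy: take as many of the largest coin as possible, then repeat with the remainder.
169 − 3×50→19 − 1×10→9 − 1×5→4 − 2×2→0
Count of 50: 3

3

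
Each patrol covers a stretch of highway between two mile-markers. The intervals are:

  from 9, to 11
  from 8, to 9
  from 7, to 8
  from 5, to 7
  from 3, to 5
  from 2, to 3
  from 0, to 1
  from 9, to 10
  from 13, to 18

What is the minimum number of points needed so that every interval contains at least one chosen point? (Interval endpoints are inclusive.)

5

Process intervals by earliest right end; each time one isn't hit yet, stab at its right endpoint.
Sorted: [0,1] [2,3] [3,5] [5,7] [7,8] [8,9] [9,10] [9,11] [13,18]
{[0,1]} hit by 1; {[2,3],[3,5]} hit by 3; {[5,7],[7,8]} hit by 7; {[8,9],[9,10],[9,11]} hit by 9; {[13,18]} hit by 18.
Points: 1, 3, 7, 9, 18 (5 total).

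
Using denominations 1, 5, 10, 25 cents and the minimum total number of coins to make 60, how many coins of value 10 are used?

1

Use the largest denomination that fits, subtract, and repeat.
60 − 2×25→10 − 1×10→0
Count of 10: 1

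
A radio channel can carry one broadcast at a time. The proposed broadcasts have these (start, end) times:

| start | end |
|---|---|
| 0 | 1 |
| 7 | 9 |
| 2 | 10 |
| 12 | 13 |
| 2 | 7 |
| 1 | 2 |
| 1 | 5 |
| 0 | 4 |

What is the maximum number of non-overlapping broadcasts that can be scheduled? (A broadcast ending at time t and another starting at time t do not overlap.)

5

Sort by end time and greedily take each interval whose start is ≥ the last chosen end.
By end time: (0,1), (1,2), (0,4), (1,5), (2,7), (7,9), (2,10), (12,13).
Pick (0,1); next start ≥ 1 → (1,2); next start ≥ 2 → (2,7); next start ≥ 7 → (7,9); next start ≥ 9 → (12,13).
Selected 5 broadcasts.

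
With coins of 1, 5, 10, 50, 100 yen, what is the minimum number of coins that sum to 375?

375 − 3×100→75 − 1×50→25 − 2×10→5 − 1×5→0
Total coins = 3 + 1 + 2 + 1 = 7

7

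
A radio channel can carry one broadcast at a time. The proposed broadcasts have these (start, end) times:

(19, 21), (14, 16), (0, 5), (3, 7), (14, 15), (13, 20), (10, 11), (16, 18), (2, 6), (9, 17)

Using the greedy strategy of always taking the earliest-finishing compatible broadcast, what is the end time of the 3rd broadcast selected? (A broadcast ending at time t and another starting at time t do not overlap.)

15

Sorted by end: (0,5)  (2,6)  (3,7)  (10,11)  (14,15)  (14,16)  (9,17)  (16,18)  (13,20)  (19,21)
take (0,5); skip (3,7); take (10,11); take (14,15); skip (9,17); take (16,18); take (19,21).
Selected: (0,5) (10,11) (14,15) (16,18) (19,21)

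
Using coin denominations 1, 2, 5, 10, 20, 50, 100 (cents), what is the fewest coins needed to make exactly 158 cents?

5

158 − 1×100→58 − 1×50→8 − 1×5→3 − 1×2→1 − 1×1→0
Total coins = 1 + 1 + 1 + 1 + 1 = 5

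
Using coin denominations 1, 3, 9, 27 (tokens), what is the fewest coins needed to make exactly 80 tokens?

Use the largest denomination that fits, subtract, and repeat.
80 − 2×27→26 − 2×9→8 − 2×3→2 − 2×1→0
Total coins = 2 + 2 + 2 + 2 = 8

8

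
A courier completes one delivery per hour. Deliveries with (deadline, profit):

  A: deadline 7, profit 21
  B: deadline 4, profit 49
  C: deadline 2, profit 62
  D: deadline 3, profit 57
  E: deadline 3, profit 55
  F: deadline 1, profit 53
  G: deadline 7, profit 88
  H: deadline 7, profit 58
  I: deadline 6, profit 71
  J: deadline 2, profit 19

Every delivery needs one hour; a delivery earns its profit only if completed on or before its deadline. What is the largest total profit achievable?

440

Take jobs in profit order; each goes to the latest open slot no later than its deadline.
Profit order: G=88 I=71 C=62 H=58 D=57 E=55 F=53 B=49 A=21 J=19
Assign: G→slot 7, I→slot 6, C→slot 2, H→slot 5, D→slot 3, E→slot 1, F skipped, B→slot 4, A skipped, J skipped.
Slots: [1:E] [2:C] [3:D] [4:B] [5:H] [6:I] [7:G]
Profit = 55 + 62 + 57 + 49 + 58 + 71 + 88 = 440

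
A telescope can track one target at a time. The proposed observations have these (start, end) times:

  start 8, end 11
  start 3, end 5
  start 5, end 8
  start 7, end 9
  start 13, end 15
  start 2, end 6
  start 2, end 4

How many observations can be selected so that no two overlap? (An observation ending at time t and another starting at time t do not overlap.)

4

Sort by end time and greedily take each interval whose start is ≥ the last chosen end.
Sorted by end: (2,4)  (3,5)  (2,6)  (5,8)  (7,9)  (8,11)  (13,15)
take (2,4); skip (2,6); take (5,8); take (8,11); take (13,15).
Selected 4 observations.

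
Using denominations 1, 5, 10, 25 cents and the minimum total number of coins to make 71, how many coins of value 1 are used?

1

71 = 2×25 + 2×10 + 1×1
Count of 1: 1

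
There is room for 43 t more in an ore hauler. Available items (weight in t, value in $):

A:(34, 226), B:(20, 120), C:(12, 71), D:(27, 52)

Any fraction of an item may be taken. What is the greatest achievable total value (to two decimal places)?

280.00

Order: A (226/34=6.65) > B (120/20=6.00) > C (71/12=5.92) > D (52/27=1.93)
Fill: take A (34 @ 226) → take 9/20 of B → 54.00; 43/43 used.
Total value = 280.00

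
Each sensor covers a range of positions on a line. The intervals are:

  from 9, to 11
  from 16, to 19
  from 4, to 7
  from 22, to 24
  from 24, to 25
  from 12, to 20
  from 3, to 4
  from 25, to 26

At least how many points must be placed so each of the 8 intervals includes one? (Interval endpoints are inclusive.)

Sorted: [3,4] [4,7] [9,11] [16,19] [12,20] [22,24] [24,25] [25,26]
{[3,4],[4,7]} hit by 4; {[9,11]} hit by 11; {[16,19],[12,20]} hit by 19; {[22,24],[24,25]} hit by 24; {[25,26]} hit by 26.
Points: 4, 11, 19, 24, 26 (5 total).

5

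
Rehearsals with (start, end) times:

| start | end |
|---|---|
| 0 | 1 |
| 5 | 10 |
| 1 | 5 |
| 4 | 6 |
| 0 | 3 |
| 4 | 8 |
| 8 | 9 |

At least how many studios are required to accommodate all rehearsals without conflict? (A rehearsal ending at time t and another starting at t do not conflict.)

The answer is the maximum number of intervals overlapping at any instant.
starts: [0, 0, 1, 4, 4, 5, 8]
ends:   [1, 3, 5, 6, 8, 9, 10]
s0→1 s0→2 e1→1 s1→2 e3→1 s4→2 s4→3  — peak 3.

3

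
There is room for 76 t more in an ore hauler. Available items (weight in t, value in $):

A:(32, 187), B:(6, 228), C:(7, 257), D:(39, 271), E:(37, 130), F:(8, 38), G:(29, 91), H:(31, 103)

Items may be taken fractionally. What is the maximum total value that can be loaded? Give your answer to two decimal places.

896.25

Greedy by value/weight ratio, highest first.
Order: B (228/6=38.00) > C (257/7=36.71) > D (271/39=6.95) > A (187/32=5.84) > F (38/8=4.75) > E (130/37=3.51) > H (103/31=3.32) > G (91/29=3.14)
Fill: take B (6 @ 228) → take C (7 @ 257) → take D (39 @ 271) → take 24/32 of A → 140.25; 76/76 used.
Total value = 896.25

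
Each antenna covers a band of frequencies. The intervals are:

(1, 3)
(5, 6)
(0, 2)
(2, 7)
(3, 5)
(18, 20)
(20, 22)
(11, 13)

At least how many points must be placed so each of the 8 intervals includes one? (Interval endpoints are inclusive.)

4

Sorted: [0,2] [1,3] [3,5] [5,6] [2,7] [11,13] [18,20] [20,22]
{[0,2],[1,3]} hit by 2; {[3,5],[5,6],[2,7]} hit by 5; {[11,13]} hit by 13; {[18,20],[20,22]} hit by 20.
Points: 2, 5, 13, 20 (4 total).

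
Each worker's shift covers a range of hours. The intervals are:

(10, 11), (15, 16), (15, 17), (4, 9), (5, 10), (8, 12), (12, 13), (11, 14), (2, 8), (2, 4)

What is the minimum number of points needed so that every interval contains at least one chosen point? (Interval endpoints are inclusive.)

4

By right end: [2,4]  [2,8]  [4,9]  [5,10]  [10,11]  [8,12]  [12,13]  [11,14]  [15,16]  [15,17]
[2,4] uncovered → point at 4; [5,10] uncovered → point at 10; [12,13] uncovered → point at 13; [15,16] uncovered → point at 16.
Points: 4, 10, 13, 16 (4 total).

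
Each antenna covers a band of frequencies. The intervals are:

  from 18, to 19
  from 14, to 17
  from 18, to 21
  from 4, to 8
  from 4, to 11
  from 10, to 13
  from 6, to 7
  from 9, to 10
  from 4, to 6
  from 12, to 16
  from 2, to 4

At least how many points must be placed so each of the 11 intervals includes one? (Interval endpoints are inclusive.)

Sorted: [2,4] [4,6] [6,7] [4,8] [9,10] [4,11] [10,13] [12,16] [14,17] [18,19] [18,21]
{[2,4],[4,6]} hit by 4; {[6,7],[4,8]} hit by 7; {[9,10],[4,11],[10,13]} hit by 10; {[12,16],[14,17]} hit by 16; {[18,19],[18,21]} hit by 19.
Points: 4, 7, 10, 16, 19 (5 total).

5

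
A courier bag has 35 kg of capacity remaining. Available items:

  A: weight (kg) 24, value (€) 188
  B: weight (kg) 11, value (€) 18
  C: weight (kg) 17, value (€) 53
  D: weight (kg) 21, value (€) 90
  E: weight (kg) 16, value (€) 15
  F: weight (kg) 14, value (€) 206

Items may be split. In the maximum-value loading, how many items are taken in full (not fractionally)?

1

Greedy by value/weight ratio, highest first.
Ratios (sorted): F 14.71, A 7.83, D 4.29, C 3.12, B 1.64, E 0.94
take F (14 @ 206); take 21/24 of A → 164.50. Capacity used 35/35.
1 item(s) taken whole; one partial (take 21/24 of A).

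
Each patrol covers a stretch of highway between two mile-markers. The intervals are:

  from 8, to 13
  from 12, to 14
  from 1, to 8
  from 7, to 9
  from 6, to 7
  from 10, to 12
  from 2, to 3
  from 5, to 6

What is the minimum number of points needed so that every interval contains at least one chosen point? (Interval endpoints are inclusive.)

4

Process intervals by earliest right end; each time one isn't hit yet, stab at its right endpoint.
Sorted: [2,3] [5,6] [6,7] [1,8] [7,9] [10,12] [8,13] [12,14]
{[2,3]} hit by 3; {[5,6],[6,7],[1,8]} hit by 6; {[7,9]} hit by 9; {[10,12],[8,13],[12,14]} hit by 12.
Points: 3, 6, 9, 12 (4 total).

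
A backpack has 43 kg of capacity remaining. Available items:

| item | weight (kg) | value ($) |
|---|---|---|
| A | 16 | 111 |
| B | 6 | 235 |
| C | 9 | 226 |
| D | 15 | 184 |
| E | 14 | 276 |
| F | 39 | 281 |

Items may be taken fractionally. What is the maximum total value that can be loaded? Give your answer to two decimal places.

908.73

Greedy by value/weight ratio, highest first.
Ratios (sorted): B 39.17, C 25.11, E 19.71, D 12.27, F 7.21, A 6.94
take B (6 @ 235); take C (9 @ 226); take E (14 @ 276); take 14/15 of D → 171.73. Capacity used 43/43.
Total value = 908.73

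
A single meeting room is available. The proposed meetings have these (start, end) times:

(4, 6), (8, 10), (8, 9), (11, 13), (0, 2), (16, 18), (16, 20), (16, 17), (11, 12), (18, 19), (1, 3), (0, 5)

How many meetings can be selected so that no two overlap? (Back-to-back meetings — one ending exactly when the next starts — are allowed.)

Sorted by end: (0,2)  (1,3)  (0,5)  (4,6)  (8,9)  (8,10)  (11,12)  (11,13)  (16,17)  (16,18)  (18,19)  (16,20)
take (0,2); take (4,6); take (8,9); skip (8,10); take (11,12); take (16,17); take (18,19).
Selected 6 meetings.

6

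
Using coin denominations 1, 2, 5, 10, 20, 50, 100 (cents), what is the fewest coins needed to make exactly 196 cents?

6

196 = 1×100 + 1×50 + 2×20 + 1×5 + 1×1
Total coins = 1 + 1 + 2 + 1 + 1 = 6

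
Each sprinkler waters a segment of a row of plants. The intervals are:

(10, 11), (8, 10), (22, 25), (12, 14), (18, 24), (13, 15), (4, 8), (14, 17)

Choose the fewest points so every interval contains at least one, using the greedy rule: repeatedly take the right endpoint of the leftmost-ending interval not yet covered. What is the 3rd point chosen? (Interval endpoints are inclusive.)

14

Sort by right endpoint; whenever an interval is uncovered, place a point at its right end.
By right end: [4,8]  [8,10]  [10,11]  [12,14]  [13,15]  [14,17]  [18,24]  [22,25]
[4,8] uncovered → point at 8; [10,11] uncovered → point at 11; [12,14] uncovered → point at 14; [18,24] uncovered → point at 24.
Points: 8, 11, 14, 24 (4 total).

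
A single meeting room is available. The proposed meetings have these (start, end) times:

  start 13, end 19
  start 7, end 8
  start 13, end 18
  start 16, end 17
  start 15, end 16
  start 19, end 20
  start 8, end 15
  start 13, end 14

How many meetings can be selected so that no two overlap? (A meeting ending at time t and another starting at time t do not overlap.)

Order by finish time; keep every interval that doesn't clash with the previous kept one.
By end time: (7,8), (13,14), (8,15), (15,16), (16,17), (13,18), (13,19), (19,20).
Pick (7,8); next start ≥ 8 → (13,14); next start ≥ 14 → (15,16); next start ≥ 16 → (16,17); next start ≥ 17 → (19,20).
Selected 5 meetings.

5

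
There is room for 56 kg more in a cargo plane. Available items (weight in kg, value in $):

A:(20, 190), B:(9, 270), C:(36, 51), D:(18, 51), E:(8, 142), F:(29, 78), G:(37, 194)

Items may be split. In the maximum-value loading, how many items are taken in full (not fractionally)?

3

Order: B (270/9=30.00) > E (142/8=17.75) > A (190/20=9.50) > G (194/37=5.24) > D (51/18=2.83) > F (78/29=2.69) > C (51/36=1.42)
Fill: take B (9 @ 270) → take E (8 @ 142) → take A (20 @ 190) → take 19/37 of G → 99.62; 56/56 used.
3 item(s) taken whole; one partial (take 19/37 of G).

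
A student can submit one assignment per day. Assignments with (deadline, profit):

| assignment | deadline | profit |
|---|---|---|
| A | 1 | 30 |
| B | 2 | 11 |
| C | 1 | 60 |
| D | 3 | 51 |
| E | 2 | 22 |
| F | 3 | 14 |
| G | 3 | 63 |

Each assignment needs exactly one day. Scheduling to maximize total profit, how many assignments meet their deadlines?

By profit: G(d3,63), C(d1,60), D(d3,51), A(d1,30), E(d2,22), F(d3,14), B(d2,11)
G→slot 3; C→slot 1; D→slot 2; A skipped; E skipped; F skipped; B skipped.
3 of 7 scheduled.

3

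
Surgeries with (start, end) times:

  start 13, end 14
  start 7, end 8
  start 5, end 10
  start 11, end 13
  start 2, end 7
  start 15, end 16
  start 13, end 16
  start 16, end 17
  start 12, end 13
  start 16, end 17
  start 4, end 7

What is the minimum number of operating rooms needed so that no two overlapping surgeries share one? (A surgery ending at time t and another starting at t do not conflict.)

Count concurrent intervals with a sweep; the peak is the room count.
Events (time:±→running): 2:+→1 4:+→2 5:+→3 … peak 3.

3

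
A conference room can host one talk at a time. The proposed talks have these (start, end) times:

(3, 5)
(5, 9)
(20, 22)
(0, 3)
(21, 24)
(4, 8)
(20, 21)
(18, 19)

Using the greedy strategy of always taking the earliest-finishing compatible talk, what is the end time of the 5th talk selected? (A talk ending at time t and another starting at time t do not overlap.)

Sort by end time and greedily take each interval whose start is ≥ the last chosen end.
Sorted by end: (0,3)  (3,5)  (4,8)  (5,9)  (18,19)  (20,21)  (20,22)  (21,24)
take (0,3); take (3,5); skip (4,8); take (5,9); take (18,19); take (20,21); take (21,24).
Selected: (0,3) (3,5) (5,9) (18,19) (20,21) (21,24)

21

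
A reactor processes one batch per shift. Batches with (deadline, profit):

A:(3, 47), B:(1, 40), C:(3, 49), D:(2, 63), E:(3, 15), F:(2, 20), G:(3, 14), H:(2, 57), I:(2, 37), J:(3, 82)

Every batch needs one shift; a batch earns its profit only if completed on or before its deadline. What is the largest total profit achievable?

202

Sort by profit descending; place each in the latest free slot ≤ its deadline.
By profit: J(d3,82), D(d2,63), H(d2,57), C(d3,49), A(d3,47), B(d1,40), I(d2,37), F(d2,20), E(d3,15), G(d3,14)
J→slot 3; D→slot 2; H→slot 1; C skipped; A skipped; B skipped; I skipped; F skipped; E skipped; G skipped.
Profit = 57 + 63 + 82 = 202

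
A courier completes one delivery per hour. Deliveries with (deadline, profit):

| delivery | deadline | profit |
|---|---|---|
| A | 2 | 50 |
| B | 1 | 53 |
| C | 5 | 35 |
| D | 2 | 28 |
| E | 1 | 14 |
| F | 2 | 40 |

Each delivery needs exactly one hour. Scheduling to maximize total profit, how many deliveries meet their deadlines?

Take jobs in profit order; each goes to the latest open slot no later than its deadline.
By profit: B(d1,53), A(d2,50), F(d2,40), C(d5,35), D(d2,28), E(d1,14)
B→slot 1; A→slot 2; F skipped; C→slot 5; D skipped; E skipped.
3 of 6 scheduled.

3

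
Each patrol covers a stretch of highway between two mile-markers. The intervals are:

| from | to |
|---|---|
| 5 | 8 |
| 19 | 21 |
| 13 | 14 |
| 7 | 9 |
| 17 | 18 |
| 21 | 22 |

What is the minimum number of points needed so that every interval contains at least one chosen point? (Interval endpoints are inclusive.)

Process intervals by earliest right end; each time one isn't hit yet, stab at its right endpoint.
By right end: [5,8]  [7,9]  [13,14]  [17,18]  [19,21]  [21,22]
[5,8] uncovered → point at 8; [13,14] uncovered → point at 14; [17,18] uncovered → point at 18; [19,21] uncovered → point at 21.
Points: 8, 14, 18, 21 (4 total).

4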